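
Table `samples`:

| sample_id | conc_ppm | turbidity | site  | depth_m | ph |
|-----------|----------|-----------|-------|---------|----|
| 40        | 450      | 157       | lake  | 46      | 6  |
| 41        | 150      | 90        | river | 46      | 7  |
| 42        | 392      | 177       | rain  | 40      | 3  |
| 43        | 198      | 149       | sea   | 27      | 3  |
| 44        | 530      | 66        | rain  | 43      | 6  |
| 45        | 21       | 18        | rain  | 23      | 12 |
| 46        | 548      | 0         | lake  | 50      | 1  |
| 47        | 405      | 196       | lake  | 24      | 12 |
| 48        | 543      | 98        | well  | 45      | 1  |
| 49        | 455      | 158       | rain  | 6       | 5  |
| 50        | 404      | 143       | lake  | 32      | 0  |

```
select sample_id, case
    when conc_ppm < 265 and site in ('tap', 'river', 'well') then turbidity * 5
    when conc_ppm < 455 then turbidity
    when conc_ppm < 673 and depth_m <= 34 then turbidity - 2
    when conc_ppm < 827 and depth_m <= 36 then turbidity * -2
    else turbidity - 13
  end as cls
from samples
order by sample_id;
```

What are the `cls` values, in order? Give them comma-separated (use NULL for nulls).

157, 450, 177, 149, 53, 18, -13, 196, 85, 156, 143

sample_id=40: conc_ppm < 455 → 157
sample_id=41: conc_ppm < 265 and site in ('tap', 'river', 'well') → 450
sample_id=42: conc_ppm < 455 → 177
sample_id=43: conc_ppm < 455 → 149
sample_id=44: ELSE → 53
sample_id=45: conc_ppm < 455 → 18
sample_id=46: ELSE → -13
sample_id=47: conc_ppm < 455 → 196
sample_id=48: ELSE → 85
sample_id=49: conc_ppm < 673 and depth_m <= 34 → 156
sample_id=50: conc_ppm < 455 → 143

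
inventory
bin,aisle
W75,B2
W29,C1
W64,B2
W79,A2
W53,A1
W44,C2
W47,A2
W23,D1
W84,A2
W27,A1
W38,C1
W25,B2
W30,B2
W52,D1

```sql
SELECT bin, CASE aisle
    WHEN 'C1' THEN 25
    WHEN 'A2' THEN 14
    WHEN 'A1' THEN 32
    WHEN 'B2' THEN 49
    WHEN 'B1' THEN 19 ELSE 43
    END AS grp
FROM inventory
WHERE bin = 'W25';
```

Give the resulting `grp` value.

bin = W25: aisle=B2.
aisle='C1' → false
aisle='A2' → false
aisle='A1' → false
aisle='B2' → true → 49

49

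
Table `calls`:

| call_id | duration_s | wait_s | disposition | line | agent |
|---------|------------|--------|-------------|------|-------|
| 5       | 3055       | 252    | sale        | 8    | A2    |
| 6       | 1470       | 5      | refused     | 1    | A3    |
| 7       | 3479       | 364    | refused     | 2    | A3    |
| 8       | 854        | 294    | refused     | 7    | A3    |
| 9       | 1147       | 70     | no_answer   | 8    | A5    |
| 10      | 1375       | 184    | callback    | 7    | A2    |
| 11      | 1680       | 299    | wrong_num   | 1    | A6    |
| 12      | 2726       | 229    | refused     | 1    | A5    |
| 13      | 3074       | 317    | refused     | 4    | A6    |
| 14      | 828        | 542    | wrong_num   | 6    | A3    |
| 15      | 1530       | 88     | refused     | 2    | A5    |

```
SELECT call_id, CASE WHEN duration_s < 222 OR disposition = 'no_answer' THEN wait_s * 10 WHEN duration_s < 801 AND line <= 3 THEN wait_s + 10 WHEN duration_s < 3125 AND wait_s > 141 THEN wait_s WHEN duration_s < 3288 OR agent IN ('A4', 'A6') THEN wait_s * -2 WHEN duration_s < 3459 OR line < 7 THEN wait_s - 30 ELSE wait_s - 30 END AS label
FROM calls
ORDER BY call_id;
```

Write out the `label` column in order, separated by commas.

call_id=5: duration_s < 3125 AND wait_s > 141 → 252
call_id=6: duration_s < 3288 OR agent IN ('A4', 'A6') → -10
call_id=7: duration_s < 3459 OR line < 7 → 334
call_id=8: duration_s < 3125 AND wait_s > 141 → 294
call_id=9: duration_s < 222 OR disposition = 'no_answer' → 700
call_id=10: duration_s < 3125 AND wait_s > 141 → 184
call_id=11: duration_s < 3125 AND wait_s > 141 → 299
call_id=12: duration_s < 3125 AND wait_s > 141 → 229
call_id=13: duration_s < 3125 AND wait_s > 141 → 317
call_id=14: duration_s < 3125 AND wait_s > 141 → 542
call_id=15: duration_s < 3288 OR agent IN ('A4', 'A6') → -176

252, -10, 334, 294, 700, 184, 299, 229, 317, 542, -176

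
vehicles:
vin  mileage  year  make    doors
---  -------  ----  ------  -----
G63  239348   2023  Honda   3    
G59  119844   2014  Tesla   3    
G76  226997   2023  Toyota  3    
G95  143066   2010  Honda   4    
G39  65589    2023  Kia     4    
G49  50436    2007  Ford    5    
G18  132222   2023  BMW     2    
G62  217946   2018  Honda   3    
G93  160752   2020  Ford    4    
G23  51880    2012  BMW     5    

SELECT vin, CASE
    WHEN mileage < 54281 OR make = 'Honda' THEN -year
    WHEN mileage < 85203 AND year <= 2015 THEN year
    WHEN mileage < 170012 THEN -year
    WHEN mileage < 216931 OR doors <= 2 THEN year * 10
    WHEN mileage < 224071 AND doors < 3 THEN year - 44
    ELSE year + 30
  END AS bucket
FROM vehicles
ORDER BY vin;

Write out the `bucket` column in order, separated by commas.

vin=G18: mileage < 170012 → -2023
vin=G23: mileage < 54281 OR make = 'Honda' → -2012
vin=G39: mileage < 170012 → -2023
vin=G49: mileage < 54281 OR make = 'Honda' → -2007
vin=G59: mileage < 170012 → -2014
vin=G62: mileage < 54281 OR make = 'Honda' → -2018
vin=G63: mileage < 54281 OR make = 'Honda' → -2023
vin=G76: ELSE → 2053
vin=G93: mileage < 170012 → -2020
vin=G95: mileage < 54281 OR make = 'Honda' → -2010

-2023, -2012, -2023, -2007, -2014, -2018, -2023, 2053, -2020, -2010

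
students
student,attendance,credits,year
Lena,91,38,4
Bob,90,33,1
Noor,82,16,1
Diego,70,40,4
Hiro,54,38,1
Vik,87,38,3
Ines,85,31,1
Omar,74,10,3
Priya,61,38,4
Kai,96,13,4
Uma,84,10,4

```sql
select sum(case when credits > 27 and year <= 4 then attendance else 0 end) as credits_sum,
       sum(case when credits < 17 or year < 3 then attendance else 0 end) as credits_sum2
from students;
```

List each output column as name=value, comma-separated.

credits_sum=538, credits_sum2=565

[credits_sum: credits > 27 and year <= 4]
student=Lena: ✓ → 91
student=Bob: ✓ → 90
student=Noor: ✗
student=Diego: ✓ → 70
student=Hiro: ✓ → 54
student=Vik: ✓ → 87
student=Ines: ✓ → 85
student=Omar: ✗
student=Priya: ✓ → 61
student=Kai: ✗
student=Uma: ✗
credits_sum = 91 + 90 + 70 + 54 + 87 + 85 + 61 = 538
—
[credits_sum2: credits < 17 or year < 3]
student=Lena: ✗
student=Bob: ✓ → 90
student=Noor: ✓ → 82
student=Diego: ✗
student=Hiro: ✓ → 54
student=Vik: ✗
student=Ines: ✓ → 85
student=Omar: ✓ → 74
student=Priya: ✗
student=Kai: ✓ → 96
student=Uma: ✓ → 84
credits_sum2 = 90 + 82 + 54 + 85 + 74 + 96 + 84 = 565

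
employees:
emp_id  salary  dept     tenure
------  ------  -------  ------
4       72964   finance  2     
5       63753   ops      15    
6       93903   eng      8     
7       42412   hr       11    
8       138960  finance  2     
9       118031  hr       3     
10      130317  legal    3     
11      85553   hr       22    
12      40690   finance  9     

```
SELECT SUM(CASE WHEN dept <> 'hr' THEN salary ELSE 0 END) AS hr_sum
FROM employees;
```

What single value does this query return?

540587

emp_id=4: ✓ → 72964
emp_id=5: ✓ → 63753
emp_id=6: ✓ → 93903
emp_id=7: ✗
emp_id=8: ✓ → 138960
emp_id=9: ✗
emp_id=10: ✓ → 130317
emp_id=11: ✗
emp_id=12: ✓ → 40690
hr_sum = 72964 + 63753 + 93903 + 138960 + 130317 + 40690 = 540587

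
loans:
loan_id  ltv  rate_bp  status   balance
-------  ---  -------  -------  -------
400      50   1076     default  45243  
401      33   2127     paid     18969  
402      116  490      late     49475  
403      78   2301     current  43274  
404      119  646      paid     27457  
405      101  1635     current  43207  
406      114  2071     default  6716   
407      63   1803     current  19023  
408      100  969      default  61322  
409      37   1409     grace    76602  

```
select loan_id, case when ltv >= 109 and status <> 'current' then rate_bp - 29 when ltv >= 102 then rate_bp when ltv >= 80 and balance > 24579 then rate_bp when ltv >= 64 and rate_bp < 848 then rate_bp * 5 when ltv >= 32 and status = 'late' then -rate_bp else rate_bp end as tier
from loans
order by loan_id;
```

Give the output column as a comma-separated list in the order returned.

loan_id=400: ELSE → 1076
loan_id=401: ELSE → 2127
loan_id=402: ltv >= 109 and status <> 'current' → 461
loan_id=403: ELSE → 2301
loan_id=404: ltv >= 109 and status <> 'current' → 617
loan_id=405: ltv >= 80 and balance > 24579 → 1635
loan_id=406: ltv >= 109 and status <> 'current' → 2042
loan_id=407: ELSE → 1803
loan_id=408: ltv >= 80 and balance > 24579 → 969
loan_id=409: ELSE → 1409

1076, 2127, 461, 2301, 617, 1635, 2042, 1803, 969, 1409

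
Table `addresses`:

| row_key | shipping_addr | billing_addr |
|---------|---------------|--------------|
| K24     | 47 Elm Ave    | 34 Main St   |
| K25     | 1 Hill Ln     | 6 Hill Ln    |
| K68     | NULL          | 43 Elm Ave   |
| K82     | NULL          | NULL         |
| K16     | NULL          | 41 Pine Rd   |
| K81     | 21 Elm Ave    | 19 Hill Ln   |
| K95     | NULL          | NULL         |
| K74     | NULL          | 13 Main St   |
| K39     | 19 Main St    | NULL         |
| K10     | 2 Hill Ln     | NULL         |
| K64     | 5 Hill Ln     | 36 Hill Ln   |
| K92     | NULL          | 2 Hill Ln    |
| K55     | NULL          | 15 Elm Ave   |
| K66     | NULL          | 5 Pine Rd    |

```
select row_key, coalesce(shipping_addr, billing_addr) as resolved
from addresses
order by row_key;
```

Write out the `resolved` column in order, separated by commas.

2 Hill Ln, 41 Pine Rd, 47 Elm Ave, 1 Hill Ln, 19 Main St, 15 Elm Ave, 5 Hill Ln, 5 Pine Rd, 43 Elm Ave, 13 Main St, 21 Elm Ave, NULL, 2 Hill Ln, NULL

row_key=K10: shipping_addr=2 Hill Ln → 2 Hill Ln
row_key=K16: shipping_addr=NULL, billing_addr=41 Pine Rd → 41 Pine Rd
row_key=K24: shipping_addr=47 Elm Ave → 47 Elm Ave
row_key=K25: shipping_addr=1 Hill Ln → 1 Hill Ln
row_key=K39: shipping_addr=19 Main St → 19 Main St
row_key=K55: shipping_addr=NULL, billing_addr=15 Elm Ave → 15 Elm Ave
row_key=K64: shipping_addr=5 Hill Ln → 5 Hill Ln
row_key=K66: shipping_addr=NULL, billing_addr=5 Pine Rd → 5 Pine Rd
row_key=K68: shipping_addr=NULL, billing_addr=43 Elm Ave → 43 Elm Ave
row_key=K74: shipping_addr=NULL, billing_addr=13 Main St → 13 Main St
row_key=K81: shipping_addr=21 Elm Ave → 21 Elm Ave
row_key=K82: shipping_addr=NULL, billing_addr=NULL (all NULL) → NULL
row_key=K92: shipping_addr=NULL, billing_addr=2 Hill Ln → 2 Hill Ln
row_key=K95: shipping_addr=NULL, billing_addr=NULL (all NULL) → NULL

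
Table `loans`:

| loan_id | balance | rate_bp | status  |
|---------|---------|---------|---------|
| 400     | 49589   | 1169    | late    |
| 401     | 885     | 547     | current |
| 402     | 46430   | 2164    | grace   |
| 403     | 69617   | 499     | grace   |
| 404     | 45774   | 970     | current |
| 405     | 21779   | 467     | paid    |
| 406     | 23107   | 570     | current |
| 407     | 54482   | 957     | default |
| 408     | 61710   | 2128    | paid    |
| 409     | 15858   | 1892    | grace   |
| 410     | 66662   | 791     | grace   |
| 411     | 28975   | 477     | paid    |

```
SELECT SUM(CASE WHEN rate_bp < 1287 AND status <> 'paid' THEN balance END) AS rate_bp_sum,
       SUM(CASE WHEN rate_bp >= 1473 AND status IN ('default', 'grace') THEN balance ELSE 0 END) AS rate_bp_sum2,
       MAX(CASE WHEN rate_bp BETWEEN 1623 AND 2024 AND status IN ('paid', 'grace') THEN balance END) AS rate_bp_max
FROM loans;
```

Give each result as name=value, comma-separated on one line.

[rate_bp_sum: rate_bp < 1287 AND status <> 'paid']
loan_id=400: ✓ → 49589
loan_id=401: ✓ → 885
loan_id=402: ✗
loan_id=403: ✓ → 69617
loan_id=404: ✓ → 45774
loan_id=405: ✗
loan_id=406: ✓ → 23107
loan_id=407: ✓ → 54482
loan_id=408: ✗
loan_id=409: ✗
loan_id=410: ✓ → 66662
loan_id=411: ✗
rate_bp_sum = 49589 + 885 + 69617 + 45774 + 23107 + 54482 + 66662 = 310116
—
[rate_bp_sum2: rate_bp >= 1473 AND status IN ('default', 'grace')]
loan_id=400: ✗
loan_id=401: ✗
loan_id=402: ✓ → 46430
loan_id=403: ✗
loan_id=404: ✗
loan_id=405: ✗
loan_id=406: ✗
loan_id=407: ✗
loan_id=408: ✗
loan_id=409: ✓ → 15858
loan_id=410: ✗
loan_id=411: ✗
rate_bp_sum2 = 46430 + 15858 = 62288
—
[rate_bp_max: rate_bp BETWEEN 1623 AND 2024 AND status IN ('paid', 'grace')]
loan_id=400: ✗
loan_id=401: ✗
loan_id=402: ✗
loan_id=403: ✗
loan_id=404: ✗
loan_id=405: ✗
loan_id=406: ✗
loan_id=407: ✗
loan_id=408: ✗
loan_id=409: ✓ → 15858
loan_id=410: ✗
loan_id=411: ✗
rate_bp_max = MAX(15858) = 15858

rate_bp_sum=310116, rate_bp_sum2=62288, rate_bp_max=15858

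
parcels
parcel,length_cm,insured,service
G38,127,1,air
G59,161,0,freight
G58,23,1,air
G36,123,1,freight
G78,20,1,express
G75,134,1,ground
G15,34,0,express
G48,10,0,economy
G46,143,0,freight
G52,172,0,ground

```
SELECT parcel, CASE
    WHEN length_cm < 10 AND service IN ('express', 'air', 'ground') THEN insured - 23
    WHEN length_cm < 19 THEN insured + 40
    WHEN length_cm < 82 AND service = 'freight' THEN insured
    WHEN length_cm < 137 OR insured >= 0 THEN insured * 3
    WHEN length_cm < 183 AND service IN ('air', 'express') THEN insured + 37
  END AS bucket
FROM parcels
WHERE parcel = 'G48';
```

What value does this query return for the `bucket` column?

parcel = G48: length_cm=10, insured=0, service=economy.
length_cm < 10 AND service IN ('express', 'air', 'ground') → false
length_cm < 19 → true → 40

40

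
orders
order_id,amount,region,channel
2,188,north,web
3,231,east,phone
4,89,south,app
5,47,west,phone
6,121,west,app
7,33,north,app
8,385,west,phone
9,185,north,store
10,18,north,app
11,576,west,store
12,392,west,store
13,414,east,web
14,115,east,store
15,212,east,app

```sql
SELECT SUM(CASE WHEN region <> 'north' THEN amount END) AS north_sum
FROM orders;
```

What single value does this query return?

order_id=2: ✗
order_id=3: ✓ → 231
order_id=4: ✓ → 89
order_id=5: ✓ → 47
order_id=6: ✓ → 121
order_id=7: ✗
order_id=8: ✓ → 385
order_id=9: ✗
order_id=10: ✗
order_id=11: ✓ → 576
order_id=12: ✓ → 392
order_id=13: ✓ → 414
order_id=14: ✓ → 115
order_id=15: ✓ → 212
north_sum = 231 + 89 + 47 + 121 + 385 + 576 + 392 + 414 + 115 + 212 = 2582

2582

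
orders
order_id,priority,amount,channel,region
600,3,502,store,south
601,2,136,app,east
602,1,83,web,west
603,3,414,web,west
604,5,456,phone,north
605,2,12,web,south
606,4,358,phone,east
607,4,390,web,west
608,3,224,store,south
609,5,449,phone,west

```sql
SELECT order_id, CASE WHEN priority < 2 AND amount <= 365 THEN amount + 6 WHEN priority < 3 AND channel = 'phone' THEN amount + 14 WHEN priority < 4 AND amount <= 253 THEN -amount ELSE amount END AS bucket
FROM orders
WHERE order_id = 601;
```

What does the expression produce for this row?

-136

order_id = 601: priority=2, amount=136, channel=app, region=east.
priority < 2 AND amount <= 365 → false
priority < 3 AND channel = 'phone' → false
priority < 4 AND amount <= 253 → true → -136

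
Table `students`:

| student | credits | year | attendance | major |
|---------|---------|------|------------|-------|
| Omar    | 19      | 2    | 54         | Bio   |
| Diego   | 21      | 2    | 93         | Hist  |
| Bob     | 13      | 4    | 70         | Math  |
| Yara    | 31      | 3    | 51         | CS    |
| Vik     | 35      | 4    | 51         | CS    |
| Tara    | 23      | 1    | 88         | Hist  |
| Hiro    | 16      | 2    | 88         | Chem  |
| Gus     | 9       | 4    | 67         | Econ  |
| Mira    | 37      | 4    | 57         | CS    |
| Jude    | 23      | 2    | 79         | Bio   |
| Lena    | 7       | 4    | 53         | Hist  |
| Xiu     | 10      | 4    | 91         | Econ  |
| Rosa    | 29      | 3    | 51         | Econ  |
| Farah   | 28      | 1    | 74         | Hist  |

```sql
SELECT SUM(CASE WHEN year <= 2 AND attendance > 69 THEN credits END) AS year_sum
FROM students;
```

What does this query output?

student=Omar: ✗
student=Diego: ✓ → 21
student=Bob: ✗
student=Yara: ✗
student=Vik: ✗
student=Tara: ✓ → 23
student=Hiro: ✓ → 16
student=Gus: ✗
student=Mira: ✗
student=Jude: ✓ → 23
student=Lena: ✗
student=Xiu: ✗
student=Rosa: ✗
student=Farah: ✓ → 28
year_sum = 21 + 23 + 16 + 23 + 28 = 111

111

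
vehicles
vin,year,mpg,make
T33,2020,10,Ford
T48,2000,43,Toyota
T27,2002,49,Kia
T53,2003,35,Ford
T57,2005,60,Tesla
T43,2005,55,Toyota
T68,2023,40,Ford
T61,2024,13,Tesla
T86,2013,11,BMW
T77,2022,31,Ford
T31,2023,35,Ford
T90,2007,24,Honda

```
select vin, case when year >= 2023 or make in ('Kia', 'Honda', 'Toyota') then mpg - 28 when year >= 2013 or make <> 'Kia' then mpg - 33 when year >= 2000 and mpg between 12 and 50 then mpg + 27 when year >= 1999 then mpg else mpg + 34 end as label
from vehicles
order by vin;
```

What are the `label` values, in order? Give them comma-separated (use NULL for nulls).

vin=T27: year >= 2023 or make in ('Kia', 'Honda', 'Toyota') → 21
vin=T31: year >= 2023 or make in ('Kia', 'Honda', 'Toyota') → 7
vin=T33: year >= 2013 or make <> 'Kia' → -23
vin=T43: year >= 2023 or make in ('Kia', 'Honda', 'Toyota') → 27
vin=T48: year >= 2023 or make in ('Kia', 'Honda', 'Toyota') → 15
vin=T53: year >= 2013 or make <> 'Kia' → 2
vin=T57: year >= 2013 or make <> 'Kia' → 27
vin=T61: year >= 2023 or make in ('Kia', 'Honda', 'Toyota') → -15
vin=T68: year >= 2023 or make in ('Kia', 'Honda', 'Toyota') → 12
vin=T77: year >= 2013 or make <> 'Kia' → -2
vin=T86: year >= 2013 or make <> 'Kia' → -22
vin=T90: year >= 2023 or make in ('Kia', 'Honda', 'Toyota') → -4

21, 7, -23, 27, 15, 2, 27, -15, 12, -2, -22, -4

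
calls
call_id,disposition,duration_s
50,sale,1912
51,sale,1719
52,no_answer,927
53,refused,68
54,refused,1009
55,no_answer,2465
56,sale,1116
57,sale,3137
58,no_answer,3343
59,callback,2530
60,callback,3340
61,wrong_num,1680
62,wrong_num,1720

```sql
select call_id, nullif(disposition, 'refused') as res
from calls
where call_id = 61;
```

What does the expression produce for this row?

call_id = 61: disposition=wrong_num, duration_s=1680.
disposition=wrong_num vs refused: differ → wrong_num

wrong_num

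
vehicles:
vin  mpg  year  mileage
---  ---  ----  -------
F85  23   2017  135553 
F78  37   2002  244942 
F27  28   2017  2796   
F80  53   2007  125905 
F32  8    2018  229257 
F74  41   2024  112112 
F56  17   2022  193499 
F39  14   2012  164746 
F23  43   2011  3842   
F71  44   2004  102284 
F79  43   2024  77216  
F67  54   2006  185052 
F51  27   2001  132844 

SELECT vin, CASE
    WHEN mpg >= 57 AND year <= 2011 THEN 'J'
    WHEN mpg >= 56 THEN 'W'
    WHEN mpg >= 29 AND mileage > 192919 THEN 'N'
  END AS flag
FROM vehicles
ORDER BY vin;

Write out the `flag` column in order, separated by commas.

NULL, NULL, NULL, NULL, NULL, NULL, NULL, NULL, NULL, N, NULL, NULL, NULL

vin=F23: (no match → NULL) → NULL
vin=F27: (no match → NULL) → NULL
vin=F32: (no match → NULL) → NULL
vin=F39: (no match → NULL) → NULL
vin=F51: (no match → NULL) → NULL
vin=F56: (no match → NULL) → NULL
vin=F67: (no match → NULL) → NULL
vin=F71: (no match → NULL) → NULL
vin=F74: (no match → NULL) → NULL
vin=F78: mpg >= 29 AND mileage > 192919 → N
vin=F79: (no match → NULL) → NULL
vin=F80: (no match → NULL) → NULL
vin=F85: (no match → NULL) → NULL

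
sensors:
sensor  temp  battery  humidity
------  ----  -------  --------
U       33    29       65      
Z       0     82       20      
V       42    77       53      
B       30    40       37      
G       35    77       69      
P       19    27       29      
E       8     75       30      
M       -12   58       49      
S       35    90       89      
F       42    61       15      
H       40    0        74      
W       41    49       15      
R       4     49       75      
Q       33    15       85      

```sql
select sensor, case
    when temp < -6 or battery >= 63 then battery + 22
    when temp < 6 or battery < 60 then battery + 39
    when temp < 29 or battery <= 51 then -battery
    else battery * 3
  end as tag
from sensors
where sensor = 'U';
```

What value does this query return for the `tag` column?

68

sensor = U: temp=33, battery=29, humidity=65.
temp < -6 or battery >= 63 → false
temp < 6 or battery < 60 → true → 68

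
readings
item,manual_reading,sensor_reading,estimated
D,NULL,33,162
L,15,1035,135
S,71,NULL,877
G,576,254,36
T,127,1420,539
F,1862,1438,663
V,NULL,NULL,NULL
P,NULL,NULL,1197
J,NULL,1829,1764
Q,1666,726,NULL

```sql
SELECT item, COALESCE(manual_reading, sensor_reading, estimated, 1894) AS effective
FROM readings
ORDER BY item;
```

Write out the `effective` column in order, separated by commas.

item=D: manual_reading=NULL, sensor_reading=33 → 33
item=F: manual_reading=1862 → 1862
item=G: manual_reading=576 → 576
item=J: manual_reading=NULL, sensor_reading=1829 → 1829
item=L: manual_reading=15 → 15
item=P: manual_reading=NULL, sensor_reading=NULL, estimated=1197 → 1197
item=Q: manual_reading=1666 → 1666
item=S: manual_reading=71 → 71
item=T: manual_reading=127 → 127
item=V: manual_reading=NULL, sensor_reading=NULL, estimated=NULL, → literal 1894 → 1894

33, 1862, 576, 1829, 15, 1197, 1666, 71, 127, 1894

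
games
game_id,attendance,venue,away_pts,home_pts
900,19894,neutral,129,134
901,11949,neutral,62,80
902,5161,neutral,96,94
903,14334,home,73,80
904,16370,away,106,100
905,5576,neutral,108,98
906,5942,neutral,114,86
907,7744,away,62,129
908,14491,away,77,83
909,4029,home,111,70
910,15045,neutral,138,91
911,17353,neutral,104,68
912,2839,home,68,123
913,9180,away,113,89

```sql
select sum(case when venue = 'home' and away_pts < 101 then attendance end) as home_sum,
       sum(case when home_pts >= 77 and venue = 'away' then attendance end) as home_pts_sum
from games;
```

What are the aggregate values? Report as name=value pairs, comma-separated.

[home_sum: venue = 'home' and away_pts < 101]
game_id=900: ✗
game_id=901: ✗
game_id=902: ✗
game_id=903: ✓ → 14334
game_id=904: ✗
game_id=905: ✗
game_id=906: ✗
game_id=907: ✗
game_id=908: ✗
game_id=909: ✗
game_id=910: ✗
game_id=911: ✗
game_id=912: ✓ → 2839
game_id=913: ✗
home_sum = 14334 + 2839 = 17173
—
[home_pts_sum: home_pts >= 77 and venue = 'away']
game_id=900: ✗
game_id=901: ✗
game_id=902: ✗
game_id=903: ✗
game_id=904: ✓ → 16370
game_id=905: ✗
game_id=906: ✗
game_id=907: ✓ → 7744
game_id=908: ✓ → 14491
game_id=909: ✗
game_id=910: ✗
game_id=911: ✗
game_id=912: ✗
game_id=913: ✓ → 9180
home_pts_sum = 16370 + 7744 + 14491 + 9180 = 47785

home_sum=17173, home_pts_sum=47785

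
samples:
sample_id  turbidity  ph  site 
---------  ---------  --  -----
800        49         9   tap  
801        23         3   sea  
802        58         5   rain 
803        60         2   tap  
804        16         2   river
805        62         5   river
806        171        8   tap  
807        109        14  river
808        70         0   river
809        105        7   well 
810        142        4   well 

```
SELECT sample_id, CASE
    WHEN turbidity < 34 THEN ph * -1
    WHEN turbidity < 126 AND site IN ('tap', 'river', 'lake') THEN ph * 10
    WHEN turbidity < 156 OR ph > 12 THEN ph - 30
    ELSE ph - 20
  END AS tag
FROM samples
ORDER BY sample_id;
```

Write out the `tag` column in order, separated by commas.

90, -3, -25, 20, -2, 50, -12, 140, 0, -23, -26

sample_id=800: turbidity < 126 AND site IN ('tap', 'river', 'lake') → 90
sample_id=801: turbidity < 34 → -3
sample_id=802: turbidity < 156 OR ph > 12 → -25
sample_id=803: turbidity < 126 AND site IN ('tap', 'river', 'lake') → 20
sample_id=804: turbidity < 34 → -2
sample_id=805: turbidity < 126 AND site IN ('tap', 'river', 'lake') → 50
sample_id=806: ELSE → -12
sample_id=807: turbidity < 126 AND site IN ('tap', 'river', 'lake') → 140
sample_id=808: turbidity < 126 AND site IN ('tap', 'river', 'lake') → 0
sample_id=809: turbidity < 156 OR ph > 12 → -23
sample_id=810: turbidity < 156 OR ph > 12 → -26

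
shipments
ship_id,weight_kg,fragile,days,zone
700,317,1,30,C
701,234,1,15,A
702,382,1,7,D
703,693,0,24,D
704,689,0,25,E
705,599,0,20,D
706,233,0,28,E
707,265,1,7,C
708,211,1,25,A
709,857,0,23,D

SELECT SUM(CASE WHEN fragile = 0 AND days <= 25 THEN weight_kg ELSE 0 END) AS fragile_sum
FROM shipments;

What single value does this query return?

ship_id=700: ✗
ship_id=701: ✗
ship_id=702: ✗
ship_id=703: ✓ → 693
ship_id=704: ✓ → 689
ship_id=705: ✓ → 599
ship_id=706: ✗
ship_id=707: ✗
ship_id=708: ✗
ship_id=709: ✓ → 857
fragile_sum = 693 + 689 + 599 + 857 = 2838

2838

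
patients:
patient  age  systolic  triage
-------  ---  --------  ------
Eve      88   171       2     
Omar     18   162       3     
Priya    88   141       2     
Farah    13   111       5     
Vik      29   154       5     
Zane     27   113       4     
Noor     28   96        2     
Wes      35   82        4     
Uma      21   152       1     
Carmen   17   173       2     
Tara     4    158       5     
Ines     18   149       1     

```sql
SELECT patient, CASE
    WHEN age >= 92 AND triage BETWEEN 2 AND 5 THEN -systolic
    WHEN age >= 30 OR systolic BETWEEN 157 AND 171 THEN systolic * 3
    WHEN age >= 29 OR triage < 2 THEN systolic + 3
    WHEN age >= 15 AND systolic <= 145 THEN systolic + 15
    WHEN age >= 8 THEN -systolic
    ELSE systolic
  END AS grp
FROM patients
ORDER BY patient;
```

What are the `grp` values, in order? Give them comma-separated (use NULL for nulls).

-173, 513, -111, 152, 111, 486, 423, 474, 155, 157, 246, 128

patient=Carmen: age >= 8 → -173
patient=Eve: age >= 30 OR systolic BETWEEN 157 AND 171 → 513
patient=Farah: age >= 8 → -111
patient=Ines: age >= 29 OR triage < 2 → 152
patient=Noor: age >= 15 AND systolic <= 145 → 111
patient=Omar: age >= 30 OR systolic BETWEEN 157 AND 171 → 486
patient=Priya: age >= 30 OR systolic BETWEEN 157 AND 171 → 423
patient=Tara: age >= 30 OR systolic BETWEEN 157 AND 171 → 474
patient=Uma: age >= 29 OR triage < 2 → 155
patient=Vik: age >= 29 OR triage < 2 → 157
patient=Wes: age >= 30 OR systolic BETWEEN 157 AND 171 → 246
patient=Zane: age >= 15 AND systolic <= 145 → 128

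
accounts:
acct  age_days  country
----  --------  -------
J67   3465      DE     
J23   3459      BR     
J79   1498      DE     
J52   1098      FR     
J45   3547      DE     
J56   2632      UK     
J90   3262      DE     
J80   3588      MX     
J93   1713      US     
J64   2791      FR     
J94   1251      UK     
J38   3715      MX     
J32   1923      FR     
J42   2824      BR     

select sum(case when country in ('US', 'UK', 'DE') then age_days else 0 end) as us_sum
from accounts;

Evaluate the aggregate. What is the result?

acct=J67: ✓ → 3465
acct=J23: ✗
acct=J79: ✓ → 1498
acct=J52: ✗
acct=J45: ✓ → 3547
acct=J56: ✓ → 2632
acct=J90: ✓ → 3262
acct=J80: ✗
acct=J93: ✓ → 1713
acct=J64: ✗
acct=J94: ✓ → 1251
acct=J38: ✗
acct=J32: ✗
acct=J42: ✗
us_sum = 3465 + 1498 + 3547 + 2632 + 3262 + 1713 + 1251 = 17368

17368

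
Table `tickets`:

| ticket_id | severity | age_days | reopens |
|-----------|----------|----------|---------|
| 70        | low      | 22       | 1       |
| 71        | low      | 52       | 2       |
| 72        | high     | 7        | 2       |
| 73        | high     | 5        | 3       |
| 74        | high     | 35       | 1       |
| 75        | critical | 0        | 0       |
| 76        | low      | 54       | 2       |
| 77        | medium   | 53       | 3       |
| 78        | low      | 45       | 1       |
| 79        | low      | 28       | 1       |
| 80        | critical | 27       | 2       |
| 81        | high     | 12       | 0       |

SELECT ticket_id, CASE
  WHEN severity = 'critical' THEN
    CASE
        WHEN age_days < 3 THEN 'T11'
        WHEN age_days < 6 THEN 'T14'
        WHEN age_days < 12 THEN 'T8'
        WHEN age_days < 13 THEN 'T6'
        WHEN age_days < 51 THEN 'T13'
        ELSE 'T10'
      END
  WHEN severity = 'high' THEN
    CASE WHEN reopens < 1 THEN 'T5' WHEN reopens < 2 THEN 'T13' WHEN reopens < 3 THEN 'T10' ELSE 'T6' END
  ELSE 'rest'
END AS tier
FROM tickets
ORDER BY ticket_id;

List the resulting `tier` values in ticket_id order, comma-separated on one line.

ticket_id=70: severity='low' → outer ELSE → rest
ticket_id=71: severity='low' → outer ELSE → rest
ticket_id=72: severity='high' → inner[reopens < 3] → T10
ticket_id=73: severity='high' → inner[ELSE] → T6
ticket_id=74: severity='high' → inner[reopens < 2] → T13
ticket_id=75: severity='critical' → inner[age_days < 3] → T11
ticket_id=76: severity='low' → outer ELSE → rest
ticket_id=77: severity='medium' → outer ELSE → rest
ticket_id=78: severity='low' → outer ELSE → rest
ticket_id=79: severity='low' → outer ELSE → rest
ticket_id=80: severity='critical' → inner[age_days < 51] → T13
ticket_id=81: severity='high' → inner[reopens < 1] → T5

rest, rest, T10, T6, T13, T11, rest, rest, rest, rest, T13, T5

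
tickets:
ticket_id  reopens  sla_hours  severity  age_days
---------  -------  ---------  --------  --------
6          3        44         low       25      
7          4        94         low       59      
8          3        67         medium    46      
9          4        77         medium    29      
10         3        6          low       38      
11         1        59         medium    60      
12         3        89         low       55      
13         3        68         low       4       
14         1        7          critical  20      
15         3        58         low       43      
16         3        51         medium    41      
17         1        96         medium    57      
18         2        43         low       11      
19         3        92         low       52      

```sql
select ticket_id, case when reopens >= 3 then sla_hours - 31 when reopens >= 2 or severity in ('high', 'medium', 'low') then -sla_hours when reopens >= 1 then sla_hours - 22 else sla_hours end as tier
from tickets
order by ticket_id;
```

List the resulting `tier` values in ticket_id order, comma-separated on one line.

13, 63, 36, 46, -25, -59, 58, 37, -15, 27, 20, -96, -43, 61

ticket_id=6: reopens >= 3 → 13
ticket_id=7: reopens >= 3 → 63
ticket_id=8: reopens >= 3 → 36
ticket_id=9: reopens >= 3 → 46
ticket_id=10: reopens >= 3 → -25
ticket_id=11: reopens >= 2 or severity in ('high', 'medium', 'low') → -59
ticket_id=12: reopens >= 3 → 58
ticket_id=13: reopens >= 3 → 37
ticket_id=14: reopens >= 1 → -15
ticket_id=15: reopens >= 3 → 27
ticket_id=16: reopens >= 3 → 20
ticket_id=17: reopens >= 2 or severity in ('high', 'medium', 'low') → -96
ticket_id=18: reopens >= 2 or severity in ('high', 'medium', 'low') → -43
ticket_id=19: reopens >= 3 → 61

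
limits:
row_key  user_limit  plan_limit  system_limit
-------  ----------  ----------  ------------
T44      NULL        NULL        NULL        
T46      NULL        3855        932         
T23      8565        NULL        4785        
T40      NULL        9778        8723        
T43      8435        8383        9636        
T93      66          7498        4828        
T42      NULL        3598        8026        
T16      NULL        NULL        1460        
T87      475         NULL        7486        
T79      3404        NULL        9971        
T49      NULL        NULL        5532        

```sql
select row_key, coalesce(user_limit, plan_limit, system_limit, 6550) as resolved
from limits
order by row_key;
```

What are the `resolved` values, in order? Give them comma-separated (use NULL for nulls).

1460, 8565, 9778, 3598, 8435, 6550, 3855, 5532, 3404, 475, 66

row_key=T16: user_limit=NULL, plan_limit=NULL, system_limit=1460 → 1460
row_key=T23: user_limit=8565 → 8565
row_key=T40: user_limit=NULL, plan_limit=9778 → 9778
row_key=T42: user_limit=NULL, plan_limit=3598 → 3598
row_key=T43: user_limit=8435 → 8435
row_key=T44: user_limit=NULL, plan_limit=NULL, system_limit=NULL, → literal 6550 → 6550
row_key=T46: user_limit=NULL, plan_limit=3855 → 3855
row_key=T49: user_limit=NULL, plan_limit=NULL, system_limit=5532 → 5532
row_key=T79: user_limit=3404 → 3404
row_key=T87: user_limit=475 → 475
row_key=T93: user_limit=66 → 66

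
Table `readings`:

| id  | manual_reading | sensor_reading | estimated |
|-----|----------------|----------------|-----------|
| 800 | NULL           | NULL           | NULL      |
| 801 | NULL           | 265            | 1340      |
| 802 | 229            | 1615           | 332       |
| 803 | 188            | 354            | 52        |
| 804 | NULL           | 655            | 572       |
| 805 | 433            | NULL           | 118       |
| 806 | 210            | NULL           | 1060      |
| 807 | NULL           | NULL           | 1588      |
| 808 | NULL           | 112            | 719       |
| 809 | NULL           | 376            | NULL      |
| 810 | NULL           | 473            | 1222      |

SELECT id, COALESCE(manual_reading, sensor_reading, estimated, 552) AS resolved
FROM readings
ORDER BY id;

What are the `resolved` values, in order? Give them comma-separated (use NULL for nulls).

552, 265, 229, 188, 655, 433, 210, 1588, 112, 376, 473

id=800: manual_reading=NULL, sensor_reading=NULL, estimated=NULL, → literal 552 → 552
id=801: manual_reading=NULL, sensor_reading=265 → 265
id=802: manual_reading=229 → 229
id=803: manual_reading=188 → 188
id=804: manual_reading=NULL, sensor_reading=655 → 655
id=805: manual_reading=433 → 433
id=806: manual_reading=210 → 210
id=807: manual_reading=NULL, sensor_reading=NULL, estimated=1588 → 1588
id=808: manual_reading=NULL, sensor_reading=112 → 112
id=809: manual_reading=NULL, sensor_reading=376 → 376
id=810: manual_reading=NULL, sensor_reading=473 → 473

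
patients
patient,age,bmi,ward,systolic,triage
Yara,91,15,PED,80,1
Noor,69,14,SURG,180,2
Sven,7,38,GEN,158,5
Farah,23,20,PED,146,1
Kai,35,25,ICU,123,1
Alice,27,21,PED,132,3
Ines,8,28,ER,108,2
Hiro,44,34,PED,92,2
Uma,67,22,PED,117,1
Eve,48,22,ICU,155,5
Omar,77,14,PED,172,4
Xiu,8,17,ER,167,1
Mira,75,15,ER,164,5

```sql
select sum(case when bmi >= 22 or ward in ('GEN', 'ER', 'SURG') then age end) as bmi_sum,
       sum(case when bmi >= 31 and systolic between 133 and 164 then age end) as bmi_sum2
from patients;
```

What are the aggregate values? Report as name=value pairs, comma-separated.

[bmi_sum: bmi >= 22 or ward in ('GEN', 'ER', 'SURG')]
patient=Yara: ✗
patient=Noor: ✓ → 69
patient=Sven: ✓ → 7
patient=Farah: ✗
patient=Kai: ✓ → 35
patient=Alice: ✗
patient=Ines: ✓ → 8
patient=Hiro: ✓ → 44
patient=Uma: ✓ → 67
patient=Eve: ✓ → 48
patient=Omar: ✗
patient=Xiu: ✓ → 8
patient=Mira: ✓ → 75
bmi_sum = 69 + 7 + 35 + 8 + 44 + 67 + 48 + 8 + 75 = 361
—
[bmi_sum2: bmi >= 31 and systolic between 133 and 164]
patient=Yara: ✗
patient=Noor: ✗
patient=Sven: ✓ → 7
patient=Farah: ✗
patient=Kai: ✗
patient=Alice: ✗
patient=Ines: ✗
patient=Hiro: ✗
patient=Uma: ✗
patient=Eve: ✗
patient=Omar: ✗
patient=Xiu: ✗
patient=Mira: ✗
bmi_sum2 = 7

bmi_sum=361, bmi_sum2=7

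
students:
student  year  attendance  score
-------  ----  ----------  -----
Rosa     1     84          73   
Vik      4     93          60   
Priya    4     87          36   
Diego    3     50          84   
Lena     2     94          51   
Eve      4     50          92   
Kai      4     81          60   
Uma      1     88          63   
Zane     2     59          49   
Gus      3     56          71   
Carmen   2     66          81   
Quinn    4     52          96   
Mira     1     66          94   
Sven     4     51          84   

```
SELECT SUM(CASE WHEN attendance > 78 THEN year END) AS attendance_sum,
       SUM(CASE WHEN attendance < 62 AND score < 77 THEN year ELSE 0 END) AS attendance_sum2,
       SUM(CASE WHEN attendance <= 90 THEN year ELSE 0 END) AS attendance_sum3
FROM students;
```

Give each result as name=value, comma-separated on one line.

[attendance_sum: attendance > 78]
student=Rosa: ✓ → 1
student=Vik: ✓ → 4
student=Priya: ✓ → 4
student=Diego: ✗
student=Lena: ✓ → 2
student=Eve: ✗
student=Kai: ✓ → 4
student=Uma: ✓ → 1
student=Zane: ✗
student=Gus: ✗
student=Carmen: ✗
student=Quinn: ✗
student=Mira: ✗
student=Sven: ✗
attendance_sum = 1 + 4 + 4 + 2 + 4 + 1 = 16
—
[attendance_sum2: attendance < 62 AND score < 77]
student=Rosa: ✗
student=Vik: ✗
student=Priya: ✗
student=Diego: ✗
student=Lena: ✗
student=Eve: ✗
student=Kai: ✗
student=Uma: ✗
student=Zane: ✓ → 2
student=Gus: ✓ → 3
student=Carmen: ✗
student=Quinn: ✗
student=Mira: ✗
student=Sven: ✗
attendance_sum2 = 2 + 3 = 5
—
[attendance_sum3: attendance <= 90]
student=Rosa: ✓ → 1
student=Vik: ✗
student=Priya: ✓ → 4
student=Diego: ✓ → 3
student=Lena: ✗
student=Eve: ✓ → 4
student=Kai: ✓ → 4
student=Uma: ✓ → 1
student=Zane: ✓ → 2
student=Gus: ✓ → 3
student=Carmen: ✓ → 2
student=Quinn: ✓ → 4
student=Mira: ✓ → 1
student=Sven: ✓ → 4
attendance_sum3 = 1 + 4 + 3 + 4 + 4 + 1 + 2 + 3 + 2 + 4 + 1 + 4 = 33

attendance_sum=16, attendance_sum2=5, attendance_sum3=33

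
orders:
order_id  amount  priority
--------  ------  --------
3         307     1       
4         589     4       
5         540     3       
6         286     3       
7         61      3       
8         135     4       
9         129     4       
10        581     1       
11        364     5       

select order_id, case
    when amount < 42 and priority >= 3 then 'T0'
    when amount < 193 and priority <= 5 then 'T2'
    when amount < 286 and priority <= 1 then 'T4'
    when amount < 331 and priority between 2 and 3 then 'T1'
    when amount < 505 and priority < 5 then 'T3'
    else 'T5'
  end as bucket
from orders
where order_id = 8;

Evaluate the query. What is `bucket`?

T2

order_id = 8: amount=135, priority=4.
amount < 42 and priority >= 3 → false
amount < 193 and priority <= 5 → true → T2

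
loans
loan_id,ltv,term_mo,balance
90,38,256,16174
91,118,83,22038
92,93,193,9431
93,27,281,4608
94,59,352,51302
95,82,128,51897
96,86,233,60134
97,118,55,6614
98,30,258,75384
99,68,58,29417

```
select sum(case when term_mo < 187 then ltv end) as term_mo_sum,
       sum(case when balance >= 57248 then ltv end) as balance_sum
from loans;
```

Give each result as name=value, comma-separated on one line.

[term_mo_sum: term_mo < 187]
loan_id=90: ✗
loan_id=91: ✓ → 118
loan_id=92: ✗
loan_id=93: ✗
loan_id=94: ✗
loan_id=95: ✓ → 82
loan_id=96: ✗
loan_id=97: ✓ → 118
loan_id=98: ✗
loan_id=99: ✓ → 68
term_mo_sum = 118 + 82 + 118 + 68 = 386
—
[balance_sum: balance >= 57248]
loan_id=90: ✗
loan_id=91: ✗
loan_id=92: ✗
loan_id=93: ✗
loan_id=94: ✗
loan_id=95: ✗
loan_id=96: ✓ → 86
loan_id=97: ✗
loan_id=98: ✓ → 30
loan_id=99: ✗
balance_sum = 86 + 30 = 116

term_mo_sum=386, balance_sum=116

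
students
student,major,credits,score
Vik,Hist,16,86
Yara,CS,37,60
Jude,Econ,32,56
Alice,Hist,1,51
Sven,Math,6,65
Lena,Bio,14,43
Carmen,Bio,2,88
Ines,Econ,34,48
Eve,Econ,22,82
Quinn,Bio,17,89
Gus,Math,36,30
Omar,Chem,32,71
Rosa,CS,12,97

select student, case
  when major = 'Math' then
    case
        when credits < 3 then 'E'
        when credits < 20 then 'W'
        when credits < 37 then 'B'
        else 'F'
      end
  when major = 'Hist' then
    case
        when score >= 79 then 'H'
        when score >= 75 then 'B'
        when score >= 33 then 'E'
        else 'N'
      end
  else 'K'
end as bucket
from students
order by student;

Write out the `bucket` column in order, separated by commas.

student=Alice: major='Hist' → inner[score >= 33] → E
student=Carmen: major='Bio' → outer ELSE → K
student=Eve: major='Econ' → outer ELSE → K
student=Gus: major='Math' → inner[credits < 37] → B
student=Ines: major='Econ' → outer ELSE → K
student=Jude: major='Econ' → outer ELSE → K
student=Lena: major='Bio' → outer ELSE → K
student=Omar: major='Chem' → outer ELSE → K
student=Quinn: major='Bio' → outer ELSE → K
student=Rosa: major='CS' → outer ELSE → K
student=Sven: major='Math' → inner[credits < 20] → W
student=Vik: major='Hist' → inner[score >= 79] → H
student=Yara: major='CS' → outer ELSE → K

E, K, K, B, K, K, K, K, K, K, W, H, K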